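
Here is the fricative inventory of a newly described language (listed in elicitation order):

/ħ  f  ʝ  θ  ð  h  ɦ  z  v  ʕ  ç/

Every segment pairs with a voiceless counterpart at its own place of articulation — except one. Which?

Labiodental: /f/ ~ /v/
Dental: /θ/ ~ /ð/
Palatal: /ç/ ~ /ʝ/
Pharyngeal: /ħ/ ~ /ʕ/
Glottal: /h/ ~ /ɦ/
Alveolar: only /z/ (voiced); no voiceless partner.
So /z/ is the unpaired segment.

/z/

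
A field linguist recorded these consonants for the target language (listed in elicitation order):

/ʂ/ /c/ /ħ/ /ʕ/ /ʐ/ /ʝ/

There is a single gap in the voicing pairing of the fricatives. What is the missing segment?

/ç/

retroflex: voiceless /ʂ/, voiced /ʐ/.
palatal: voiceless —, voiced /ʝ/.
pharyngeal: voiceless /ħ/, voiced /ʕ/.
The palatal row has no voiceless member, so the gap is the voiceless palatal fricative /ç/.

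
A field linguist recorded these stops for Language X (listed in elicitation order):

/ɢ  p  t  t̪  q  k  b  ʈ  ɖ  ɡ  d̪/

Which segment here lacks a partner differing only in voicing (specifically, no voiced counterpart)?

/t/

Bilabial: /p/ ~ /b/
Dental: /t̪/ ~ /d̪/
Retroflex: /ʈ/ ~ /ɖ/
Velar: /k/ ~ /ɡ/
Uvular: /q/ ~ /ɢ/
Alveolar: only /t/ (voiceless); no voiced partner.
So /t/ is the unpaired segment.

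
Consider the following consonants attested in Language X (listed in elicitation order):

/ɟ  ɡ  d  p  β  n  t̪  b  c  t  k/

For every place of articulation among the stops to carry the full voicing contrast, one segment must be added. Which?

place of articulation  voiceless  voiced  
bilabial          p         b       
dental            t̪        —       
alveolar          t         d       
palatal           c         ɟ       
velar             k         ɡ       
The dental row has no voiced member, so the gap is the voiced dental stop /d̪/.

/d̪/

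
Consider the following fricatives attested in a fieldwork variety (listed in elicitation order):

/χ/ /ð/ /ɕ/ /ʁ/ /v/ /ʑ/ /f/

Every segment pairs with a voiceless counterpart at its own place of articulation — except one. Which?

Labiodental: /f/ ~ /v/
Alveolo-palatal: /ɕ/ ~ /ʑ/
Uvular: /χ/ ~ /ʁ/
Dental: only /ð/ (voiced); no voiceless partner.
So /ð/ is the unpaired segment.

/ð/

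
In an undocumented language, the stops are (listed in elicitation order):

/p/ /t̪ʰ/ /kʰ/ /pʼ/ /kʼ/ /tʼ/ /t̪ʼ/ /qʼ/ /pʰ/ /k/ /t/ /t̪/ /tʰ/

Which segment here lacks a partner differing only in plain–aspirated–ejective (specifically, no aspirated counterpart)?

Bilabial: /p/ ~ /pʰ/ ~ /pʼ/
Dental: /t̪/ ~ /t̪ʰ/ ~ /t̪ʼ/
Alveolar: /t/ ~ /tʰ/ ~ /tʼ/
Velar: /k/ ~ /kʰ/ ~ /kʼ/
Uvular: only /qʼ/ (ejective); no aspirated partner.
So /qʼ/ is the unpaired segment.

/qʼ/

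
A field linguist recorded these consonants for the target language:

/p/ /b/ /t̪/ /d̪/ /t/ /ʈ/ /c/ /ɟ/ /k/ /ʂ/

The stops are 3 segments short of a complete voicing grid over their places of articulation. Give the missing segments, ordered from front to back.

/d/, /ɖ/, /ɡ/

place of articulation  voiceless  voiced  
bilabial          p         b       
dental            t̪        d̪      
alveolar          t         —       
retroflex         ʈ         —       
palatal           c         ɟ       
velar             k         —       
Gaps, from front to back: alveolar lacks voiced (/d/); retroflex lacks voiced (/ɖ/); velar lacks voiced (/ɡ/).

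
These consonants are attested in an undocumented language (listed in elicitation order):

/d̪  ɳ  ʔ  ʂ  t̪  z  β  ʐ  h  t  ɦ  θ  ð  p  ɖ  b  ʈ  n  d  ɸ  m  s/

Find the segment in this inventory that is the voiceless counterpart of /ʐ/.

/ʐ/ is a voiced retroflex fricative.
The voiceless counterpart is a voiceless retroflex fricative — in this inventory, /ʂ/.

/ʂ/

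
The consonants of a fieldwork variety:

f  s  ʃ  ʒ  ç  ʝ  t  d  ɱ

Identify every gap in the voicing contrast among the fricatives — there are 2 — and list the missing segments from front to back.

place of articulation  voiceless  voiced  
labiodental       f         —       
alveolar          s         —       
postalveolar      ʃ         ʒ       
palatal           ç         ʝ       
Gaps, from front to back: labiodental lacks voiced (/v/); alveolar lacks voiced (/z/).

/v/, /z/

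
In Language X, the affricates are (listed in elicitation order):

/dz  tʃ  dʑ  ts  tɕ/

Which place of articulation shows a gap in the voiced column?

Voiceless: /ts/ (alveolar), /tʃ/ (postalveolar), /tɕ/ (alveolo-palatal).
Voiced: /dz/ (alveolar), /dʑ/ (alveolo-palatal).
Every place of articulation has a voiced member except postalveolar, where /dʒ/ would be expected.

postalveolar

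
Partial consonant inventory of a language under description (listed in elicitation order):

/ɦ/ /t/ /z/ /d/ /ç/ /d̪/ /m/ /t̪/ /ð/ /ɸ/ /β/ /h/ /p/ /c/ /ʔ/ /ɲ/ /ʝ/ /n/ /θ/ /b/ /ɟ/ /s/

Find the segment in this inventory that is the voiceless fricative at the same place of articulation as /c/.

/c/ is a voiceless palatal stop.
The voiceless fricative at the same place is a voiceless palatal fricative — in this inventory, /ç/.

/ç/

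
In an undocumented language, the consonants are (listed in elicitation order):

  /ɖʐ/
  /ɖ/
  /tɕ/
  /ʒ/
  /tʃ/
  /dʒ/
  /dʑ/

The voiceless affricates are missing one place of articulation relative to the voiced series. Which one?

retroflex

place of articulation  voiceless  voiced  
postalveolar      tʃ        dʒ      
retroflex         —         ɖʐ      
alveolo-palatal   tɕ        dʑ      
Every place of articulation has a voiceless member except retroflex, where /ʈʂ/ would be expected.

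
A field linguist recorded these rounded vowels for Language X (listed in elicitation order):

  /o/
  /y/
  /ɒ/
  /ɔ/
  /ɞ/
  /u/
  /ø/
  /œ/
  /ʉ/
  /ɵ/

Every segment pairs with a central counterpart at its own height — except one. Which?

/ɒ/

High: /y/ ~ /ʉ/ ~ /u/
High-mid: /ø/ ~ /ɵ/ ~ /o/
Low-mid: /œ/ ~ /ɞ/ ~ /ɔ/
Low: only /ɒ/ (back); no central partner.
So /ɒ/ is the unpaired segment.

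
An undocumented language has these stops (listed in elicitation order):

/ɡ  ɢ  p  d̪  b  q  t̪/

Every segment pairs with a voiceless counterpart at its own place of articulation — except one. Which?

/ɡ/

Bilabial: /p/ ~ /b/
Dental: /t̪/ ~ /d̪/
Uvular: /q/ ~ /ɢ/
Velar: only /ɡ/ (voiced); no voiceless partner.
So /ɡ/ is the unpaired segment.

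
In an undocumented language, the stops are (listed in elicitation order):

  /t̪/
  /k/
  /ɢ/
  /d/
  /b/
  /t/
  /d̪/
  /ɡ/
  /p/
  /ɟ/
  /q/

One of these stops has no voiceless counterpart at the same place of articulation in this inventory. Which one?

Bilabial: /p/ ~ /b/
Dental: /t̪/ ~ /d̪/
Alveolar: /t/ ~ /d/
Velar: /k/ ~ /ɡ/
Uvular: /q/ ~ /ɢ/
Palatal: only /ɟ/ (voiced); no voiceless partner.
So /ɟ/ is the unpaired segment.

/ɟ/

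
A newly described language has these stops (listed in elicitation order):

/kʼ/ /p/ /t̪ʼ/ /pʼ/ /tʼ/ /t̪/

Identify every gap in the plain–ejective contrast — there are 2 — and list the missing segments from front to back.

/t/, /k/

place of articulation  plain     ejective
bilabial          p         pʼ      
dental            t̪        t̪ʼ     
alveolar          —         tʼ      
velar             —         kʼ      
Gaps, from front to back: alveolar lacks plain (/t/); velar lacks plain (/k/).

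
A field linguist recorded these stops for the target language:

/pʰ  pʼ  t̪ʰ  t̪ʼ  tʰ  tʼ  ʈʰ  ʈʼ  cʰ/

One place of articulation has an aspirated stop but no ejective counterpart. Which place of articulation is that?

place of articulation  aspirated  ejective
bilabial          pʰ        pʼ      
dental            t̪ʰ       t̪ʼ     
alveolar          tʰ        tʼ      
retroflex         ʈʰ        ʈʼ      
palatal           cʰ        —       
Every place of articulation has an ejective member except palatal, where /cʼ/ would be expected.

palatal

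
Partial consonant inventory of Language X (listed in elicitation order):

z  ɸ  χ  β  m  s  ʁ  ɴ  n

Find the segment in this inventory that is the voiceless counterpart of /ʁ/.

/χ/

/ʁ/ is a voiced uvular fricative.
The voiceless counterpart is a voiceless uvular fricative — in this inventory, /χ/.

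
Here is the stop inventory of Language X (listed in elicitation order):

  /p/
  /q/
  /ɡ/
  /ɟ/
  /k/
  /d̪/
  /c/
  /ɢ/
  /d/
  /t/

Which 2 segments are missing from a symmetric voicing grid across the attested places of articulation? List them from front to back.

/b/, /t̪/

bilabial: voiceless /p/, voiced —.
dental: voiceless —, voiced /d̪/.
alveolar: voiceless /t/, voiced /d/.
palatal: voiceless /c/, voiced /ɟ/.
velar: voiceless /k/, voiced /ɡ/.
uvular: voiceless /q/, voiced /ɢ/.
Gaps, from front to back: bilabial lacks voiced (/b/); dental lacks voiceless (/t̪/).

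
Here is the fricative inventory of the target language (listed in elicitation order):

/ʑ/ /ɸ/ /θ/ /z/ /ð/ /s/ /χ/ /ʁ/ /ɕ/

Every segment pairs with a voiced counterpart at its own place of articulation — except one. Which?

/ɸ/

Dental: /θ/ ~ /ð/
Alveolar: /s/ ~ /z/
Alveolo-palatal: /ɕ/ ~ /ʑ/
Uvular: /χ/ ~ /ʁ/
Bilabial: only /ɸ/ (voiceless); no voiced partner.
So /ɸ/ is the unpaired segment.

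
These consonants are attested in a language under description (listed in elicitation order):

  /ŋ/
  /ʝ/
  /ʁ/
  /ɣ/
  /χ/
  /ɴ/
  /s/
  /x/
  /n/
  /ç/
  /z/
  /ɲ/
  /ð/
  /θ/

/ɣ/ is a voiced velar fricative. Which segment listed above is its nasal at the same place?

/ŋ/

The nasal at the same place is a velar nasal — in this inventory, /ŋ/.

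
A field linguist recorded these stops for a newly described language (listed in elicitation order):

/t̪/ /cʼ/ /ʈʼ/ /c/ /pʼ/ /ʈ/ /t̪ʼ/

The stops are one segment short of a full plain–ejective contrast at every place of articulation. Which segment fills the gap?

/p/

place of articulation  plain     ejective
bilabial          —         pʼ      
dental            t̪        t̪ʼ     
retroflex         ʈ         ʈʼ      
palatal           c         cʼ      
The bilabial row has no plain member, so the gap is the plain bilabial stop /p/.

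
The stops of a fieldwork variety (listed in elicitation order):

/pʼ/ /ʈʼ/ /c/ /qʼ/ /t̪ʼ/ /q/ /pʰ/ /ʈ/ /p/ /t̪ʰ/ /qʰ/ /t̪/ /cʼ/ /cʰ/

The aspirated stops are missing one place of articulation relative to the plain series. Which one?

Plain: /p/ (bilabial), /t̪/ (dental), /ʈ/ (retroflex), /c/ (palatal), /q/ (uvular).
Aspirated: /pʰ/ (bilabial), /t̪ʰ/ (dental), /cʰ/ (palatal), /qʰ/ (uvular).
Ejective: /pʼ/ (bilabial), /t̪ʼ/ (dental), /ʈʼ/ (retroflex), /cʼ/ (palatal), /qʼ/ (uvular).
Every place of articulation has an aspirated member except retroflex, where /ʈʰ/ would be expected.

retroflex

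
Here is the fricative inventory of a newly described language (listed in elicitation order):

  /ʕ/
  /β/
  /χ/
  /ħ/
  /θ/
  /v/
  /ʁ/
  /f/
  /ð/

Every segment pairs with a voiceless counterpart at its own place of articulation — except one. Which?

Labiodental: /f/ ~ /v/
Dental: /θ/ ~ /ð/
Uvular: /χ/ ~ /ʁ/
Pharyngeal: /ħ/ ~ /ʕ/
Bilabial: only /β/ (voiced); no voiceless partner.
So /β/ is the unpaired segment.

/β/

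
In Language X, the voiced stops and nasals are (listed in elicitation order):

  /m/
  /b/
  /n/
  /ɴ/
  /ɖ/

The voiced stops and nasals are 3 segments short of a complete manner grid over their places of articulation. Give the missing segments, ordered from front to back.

Oral stop: /b/ (bilabial), /ɖ/ (retroflex).
Nasal: /m/ (bilabial), /n/ (alveolar), /ɴ/ (uvular).
Gaps, from front to back: alveolar lacks oral stop (/d/); retroflex lacks nasal (/ɳ/); uvular lacks oral stop (/ɢ/).

/d/, /ɳ/, /ɢ/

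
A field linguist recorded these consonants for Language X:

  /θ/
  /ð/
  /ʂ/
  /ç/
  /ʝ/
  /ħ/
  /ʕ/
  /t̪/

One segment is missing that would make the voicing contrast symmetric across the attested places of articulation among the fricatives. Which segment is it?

/ʐ/

Voiceless: /θ/ (dental), /ʂ/ (retroflex), /ç/ (palatal), /ħ/ (pharyngeal).
Voiced: /ð/ (dental), /ʝ/ (palatal), /ʕ/ (pharyngeal).
The retroflex row has no voiced member, so the gap is the voiced retroflex fricative /ʐ/.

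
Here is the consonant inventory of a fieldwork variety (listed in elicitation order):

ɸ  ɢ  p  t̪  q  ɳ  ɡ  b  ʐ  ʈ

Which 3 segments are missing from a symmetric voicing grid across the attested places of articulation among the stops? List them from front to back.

place of articulation  voiceless  voiced  
bilabial          p         b       
dental            t̪        —       
retroflex         ʈ         —       
velar             —         ɡ       
uvular            q         ɢ       
Gaps, from front to back: dental lacks voiced (/d̪/); retroflex lacks voiced (/ɖ/); velar lacks voiceless (/k/).

/d̪/, /ɖ/, /k/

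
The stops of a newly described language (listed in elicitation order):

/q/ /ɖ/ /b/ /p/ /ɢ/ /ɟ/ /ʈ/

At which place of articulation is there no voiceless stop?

palatal

bilabial: voiceless /p/, voiced /b/.
retroflex: voiceless /ʈ/, voiced /ɖ/.
palatal: voiceless —, voiced /ɟ/.
uvular: voiceless /q/, voiced /ɢ/.
Every place of articulation has a voiceless member except palatal, where /c/ would be expected.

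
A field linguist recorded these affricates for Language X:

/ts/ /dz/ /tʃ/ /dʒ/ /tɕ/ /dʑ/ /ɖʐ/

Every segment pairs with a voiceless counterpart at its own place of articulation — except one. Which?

/ɖʐ/

Alveolar: /ts/ ~ /dz/
Postalveolar: /tʃ/ ~ /dʒ/
Alveolo-palatal: /tɕ/ ~ /dʑ/
Retroflex: only /ɖʐ/ (voiced); no voiceless partner.
So /ɖʐ/ is the unpaired segment.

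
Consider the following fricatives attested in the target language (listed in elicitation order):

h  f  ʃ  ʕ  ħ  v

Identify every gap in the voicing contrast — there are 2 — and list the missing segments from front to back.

/ʒ/, /ɦ/

Voiceless: /f/ (labiodental), /ʃ/ (postalveolar), /ħ/ (pharyngeal), /h/ (glottal).
Voiced: /v/ (labiodental), /ʕ/ (pharyngeal).
Gaps, from front to back: postalveolar lacks voiced (/ʒ/); glottal lacks voiced (/ɦ/).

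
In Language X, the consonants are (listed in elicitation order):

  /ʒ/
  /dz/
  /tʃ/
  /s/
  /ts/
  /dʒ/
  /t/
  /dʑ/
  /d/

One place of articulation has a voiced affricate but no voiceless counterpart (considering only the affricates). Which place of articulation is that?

place of articulation  voiceless  voiced  
alveolar          ts        dz      
postalveolar      tʃ        dʒ      
alveolo-palatal   —         dʑ      
Every place of articulation has a voiceless member except alveolo-palatal, where /tɕ/ would be expected.

alveolo-palatal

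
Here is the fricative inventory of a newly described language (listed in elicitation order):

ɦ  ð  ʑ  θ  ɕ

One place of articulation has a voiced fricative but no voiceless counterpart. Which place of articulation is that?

dental: voiceless /θ/, voiced /ð/.
alveolo-palatal: voiceless /ɕ/, voiced /ʑ/.
glottal: voiceless —, voiced /ɦ/.
Every place of articulation has a voiceless member except glottal, where /h/ would be expected.

glottal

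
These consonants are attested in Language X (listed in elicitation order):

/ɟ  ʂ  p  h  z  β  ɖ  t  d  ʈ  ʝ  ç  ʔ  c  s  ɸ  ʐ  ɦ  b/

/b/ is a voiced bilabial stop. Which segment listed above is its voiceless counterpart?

/p/

The voiceless counterpart is a voiceless bilabial stop — in this inventory, /p/.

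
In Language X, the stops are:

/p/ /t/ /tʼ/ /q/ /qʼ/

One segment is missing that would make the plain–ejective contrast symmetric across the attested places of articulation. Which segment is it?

place of articulation  plain     ejective
bilabial          p         —       
alveolar          t         tʼ      
uvular            q         qʼ      
The bilabial row has no ejective member, so the gap is the ejective bilabial stop /pʼ/.

/pʼ/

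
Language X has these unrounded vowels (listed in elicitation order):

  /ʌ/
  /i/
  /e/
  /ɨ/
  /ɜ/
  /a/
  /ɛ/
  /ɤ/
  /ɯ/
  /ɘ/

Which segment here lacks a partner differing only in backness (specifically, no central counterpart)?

/a/

High: /i/ ~ /ɨ/ ~ /ɯ/
High-mid: /e/ ~ /ɘ/ ~ /ɤ/
Low-mid: /ɛ/ ~ /ɜ/ ~ /ʌ/
Low: only /a/ (front); no central partner.
So /a/ is the unpaired segment.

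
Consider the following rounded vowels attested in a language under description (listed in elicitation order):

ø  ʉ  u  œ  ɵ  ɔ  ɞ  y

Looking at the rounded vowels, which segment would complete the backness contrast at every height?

/o/

height            front     central   back    
high              y         ʉ         u       
high-mid          ø         ɵ         —       
low-mid           œ         ɞ         ɔ       
The high-mid row has no back member, so the gap is the high-mid back rounded vowel /o/.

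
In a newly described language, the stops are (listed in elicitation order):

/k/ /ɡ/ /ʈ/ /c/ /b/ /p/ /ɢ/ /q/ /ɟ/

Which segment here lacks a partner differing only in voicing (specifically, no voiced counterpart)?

Bilabial: /p/ ~ /b/
Palatal: /c/ ~ /ɟ/
Velar: /k/ ~ /ɡ/
Uvular: /q/ ~ /ɢ/
Retroflex: only /ʈ/ (voiceless); no voiced partner.
So /ʈ/ is the unpaired segment.

/ʈ/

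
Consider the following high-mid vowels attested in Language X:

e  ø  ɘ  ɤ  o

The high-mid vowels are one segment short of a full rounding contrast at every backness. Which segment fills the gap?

/ɵ/

front: unrounded /e/, rounded /ø/.
central: unrounded /ɘ/, rounded —.
back: unrounded /ɤ/, rounded /o/.
The central row has no rounded member, so the gap is the central rounded vowel /ɵ/.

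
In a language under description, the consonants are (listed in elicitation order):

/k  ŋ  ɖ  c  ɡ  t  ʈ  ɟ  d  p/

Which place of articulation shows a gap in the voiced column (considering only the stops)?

bilabial: voiceless /p/, voiced —.
alveolar: voiceless /t/, voiced /d/.
retroflex: voiceless /ʈ/, voiced /ɖ/.
palatal: voiceless /c/, voiced /ɟ/.
velar: voiceless /k/, voiced /ɡ/.
Every place of articulation has a voiced member except bilabial, where /b/ would be expected.

bilabial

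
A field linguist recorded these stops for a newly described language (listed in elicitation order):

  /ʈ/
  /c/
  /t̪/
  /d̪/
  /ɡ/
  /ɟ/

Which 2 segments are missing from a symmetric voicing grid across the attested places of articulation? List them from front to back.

/ɖ/, /k/

dental: voiceless /t̪/, voiced /d̪/.
retroflex: voiceless /ʈ/, voiced —.
palatal: voiceless /c/, voiced /ɟ/.
velar: voiceless —, voiced /ɡ/.
Gaps, from front to back: retroflex lacks voiced (/ɖ/); velar lacks voiceless (/k/).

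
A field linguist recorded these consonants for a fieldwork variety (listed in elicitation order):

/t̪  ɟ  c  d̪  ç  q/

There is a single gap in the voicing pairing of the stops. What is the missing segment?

dental: voiceless /t̪/, voiced /d̪/.
palatal: voiceless /c/, voiced /ɟ/.
uvular: voiceless /q/, voiced —.
The uvular row has no voiced member, so the gap is the voiced uvular stop /ɢ/.

/ɢ/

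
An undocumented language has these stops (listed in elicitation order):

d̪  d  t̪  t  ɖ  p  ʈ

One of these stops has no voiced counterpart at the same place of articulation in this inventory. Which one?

/p/

Dental: /t̪/ ~ /d̪/
Alveolar: /t/ ~ /d/
Retroflex: /ʈ/ ~ /ɖ/
Bilabial: only /p/ (voiceless); no voiced partner.
So /p/ is the unpaired segment.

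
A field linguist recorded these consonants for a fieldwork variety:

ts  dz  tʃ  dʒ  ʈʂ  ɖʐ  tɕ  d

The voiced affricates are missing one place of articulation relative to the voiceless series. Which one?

alveolar: voiceless /ts/, voiced /dz/.
postalveolar: voiceless /tʃ/, voiced /dʒ/.
retroflex: voiceless /ʈʂ/, voiced /ɖʐ/.
alveolo-palatal: voiceless /tɕ/, voiced —.
Every place of articulation has a voiced member except alveolo-palatal, where /dʑ/ would be expected.

alveolo-palatal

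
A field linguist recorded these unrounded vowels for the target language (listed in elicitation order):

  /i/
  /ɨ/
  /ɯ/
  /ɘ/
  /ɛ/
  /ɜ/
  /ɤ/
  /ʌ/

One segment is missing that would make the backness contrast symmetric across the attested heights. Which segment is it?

/e/

height            front     central   back    
high              i         ɨ         ɯ       
high-mid          —         ɘ         ɤ       
low-mid           ɛ         ɜ         ʌ       
The high-mid row has no front member, so the gap is the high-mid front unrounded vowel /e/.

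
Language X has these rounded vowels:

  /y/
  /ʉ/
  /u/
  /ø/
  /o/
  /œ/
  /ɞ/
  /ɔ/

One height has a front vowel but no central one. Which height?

Front: /y/ (high), /ø/ (high-mid), /œ/ (low-mid).
Central: /ʉ/ (high), /ɞ/ (low-mid).
Back: /u/ (high), /o/ (high-mid), /ɔ/ (low-mid).
Every height has a central member except high-mid, where /ɵ/ would be expected.

high-mid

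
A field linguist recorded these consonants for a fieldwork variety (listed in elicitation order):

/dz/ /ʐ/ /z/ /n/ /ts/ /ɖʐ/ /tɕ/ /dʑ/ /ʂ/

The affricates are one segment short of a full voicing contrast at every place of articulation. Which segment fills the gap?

/ʈʂ/

Voiceless: /ts/ (alveolar), /tɕ/ (alveolo-palatal).
Voiced: /dz/ (alveolar), /ɖʐ/ (retroflex), /dʑ/ (alveolo-palatal).
The retroflex row has no voiceless member, so the gap is the voiceless retroflex affricate /ʈʂ/.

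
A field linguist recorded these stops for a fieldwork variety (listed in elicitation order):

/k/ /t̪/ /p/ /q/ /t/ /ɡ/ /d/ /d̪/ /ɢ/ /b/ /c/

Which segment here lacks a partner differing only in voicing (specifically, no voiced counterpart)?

/c/

Bilabial: /p/ ~ /b/
Dental: /t̪/ ~ /d̪/
Alveolar: /t/ ~ /d/
Velar: /k/ ~ /ɡ/
Uvular: /q/ ~ /ɢ/
Palatal: only /c/ (voiceless); no voiced partner.
So /c/ is the unpaired segment.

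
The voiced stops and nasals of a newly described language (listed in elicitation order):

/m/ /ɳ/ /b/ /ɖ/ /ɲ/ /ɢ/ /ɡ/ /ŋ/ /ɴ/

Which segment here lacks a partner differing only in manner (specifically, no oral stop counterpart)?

Bilabial: /b/ ~ /m/
Retroflex: /ɖ/ ~ /ɳ/
Velar: /ɡ/ ~ /ŋ/
Uvular: /ɢ/ ~ /ɴ/
Palatal: only /ɲ/ (nasal); no oral stop partner.
So /ɲ/ is the unpaired segment.

/ɲ/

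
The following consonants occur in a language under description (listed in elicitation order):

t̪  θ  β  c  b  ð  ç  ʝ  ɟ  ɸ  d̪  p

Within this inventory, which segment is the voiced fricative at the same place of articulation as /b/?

/β/

/b/ is a voiced bilabial stop.
The voiced fricative at the same place is a voiced bilabial fricative — in this inventory, /β/.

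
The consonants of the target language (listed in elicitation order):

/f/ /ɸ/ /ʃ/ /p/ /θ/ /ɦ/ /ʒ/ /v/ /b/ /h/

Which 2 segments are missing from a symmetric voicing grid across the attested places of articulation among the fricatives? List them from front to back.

/β/, /ð/

place of articulation  voiceless  voiced  
bilabial          ɸ         —       
labiodental       f         v       
dental            θ         —       
postalveolar      ʃ         ʒ       
glottal           h         ɦ       
Gaps, from front to back: bilabial lacks voiced (/β/); dental lacks voiced (/ð/).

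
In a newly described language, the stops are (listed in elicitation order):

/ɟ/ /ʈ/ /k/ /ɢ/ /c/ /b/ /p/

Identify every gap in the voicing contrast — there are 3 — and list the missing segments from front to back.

/ɖ/, /ɡ/, /q/

bilabial: voiceless /p/, voiced /b/.
retroflex: voiceless /ʈ/, voiced —.
palatal: voiceless /c/, voiced /ɟ/.
velar: voiceless /k/, voiced —.
uvular: voiceless —, voiced /ɢ/.
Gaps, from front to back: retroflex lacks voiced (/ɖ/); velar lacks voiced (/ɡ/); uvular lacks voiceless (/q/).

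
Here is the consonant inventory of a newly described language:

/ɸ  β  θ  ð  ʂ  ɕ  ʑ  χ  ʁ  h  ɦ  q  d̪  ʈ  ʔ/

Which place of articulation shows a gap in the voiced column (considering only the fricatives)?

place of articulation  voiceless  voiced  
bilabial          ɸ         β       
dental            θ         ð       
retroflex         ʂ         —       
alveolo-palatal   ɕ         ʑ       
uvular            χ         ʁ       
glottal           h         ɦ       
Every place of articulation has a voiced member except retroflex, where /ʐ/ would be expected.

retroflex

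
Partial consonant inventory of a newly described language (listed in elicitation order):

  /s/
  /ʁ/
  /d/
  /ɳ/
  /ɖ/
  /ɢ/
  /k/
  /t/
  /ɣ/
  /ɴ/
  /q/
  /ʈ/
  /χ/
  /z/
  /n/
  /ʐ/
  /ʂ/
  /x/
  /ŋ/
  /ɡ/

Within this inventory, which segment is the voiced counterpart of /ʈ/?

/ʈ/ is a voiceless retroflex stop.
The voiced counterpart is a voiced retroflex stop — in this inventory, /ɖ/.

/ɖ/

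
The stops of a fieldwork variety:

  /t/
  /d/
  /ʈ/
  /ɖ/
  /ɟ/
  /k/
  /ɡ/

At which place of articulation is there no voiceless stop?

palatal

place of articulation  voiceless  voiced  
alveolar          t         d       
retroflex         ʈ         ɖ       
palatal           —         ɟ       
velar             k         ɡ       
Every place of articulation has a voiceless member except palatal, where /c/ would be expected.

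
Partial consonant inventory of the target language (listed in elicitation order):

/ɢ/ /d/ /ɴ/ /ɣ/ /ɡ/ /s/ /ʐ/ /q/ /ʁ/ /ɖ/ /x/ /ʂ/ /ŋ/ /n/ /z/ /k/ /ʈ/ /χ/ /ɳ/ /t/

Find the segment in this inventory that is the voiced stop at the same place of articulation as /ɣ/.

/ɡ/

/ɣ/ is a voiced velar fricative.
The voiced stop at the same place is a voiced velar stop — in this inventory, /ɡ/.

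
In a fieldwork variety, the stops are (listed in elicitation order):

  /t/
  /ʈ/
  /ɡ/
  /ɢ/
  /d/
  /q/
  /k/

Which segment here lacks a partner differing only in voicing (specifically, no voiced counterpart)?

Alveolar: /t/ ~ /d/
Velar: /k/ ~ /ɡ/
Uvular: /q/ ~ /ɢ/
Retroflex: only /ʈ/ (voiceless); no voiced partner.
So /ʈ/ is the unpaired segment.

/ʈ/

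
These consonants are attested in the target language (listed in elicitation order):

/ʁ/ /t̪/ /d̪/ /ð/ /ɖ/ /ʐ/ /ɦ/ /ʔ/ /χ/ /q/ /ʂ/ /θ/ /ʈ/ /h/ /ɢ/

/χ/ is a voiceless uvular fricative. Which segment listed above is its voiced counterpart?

/ʁ/

The voiced counterpart is a voiced uvular fricative — in this inventory, /ʁ/.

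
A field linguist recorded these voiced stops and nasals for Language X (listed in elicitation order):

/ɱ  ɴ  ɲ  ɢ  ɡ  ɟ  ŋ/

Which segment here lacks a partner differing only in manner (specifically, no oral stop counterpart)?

/ɱ/

Palatal: /ɟ/ ~ /ɲ/
Velar: /ɡ/ ~ /ŋ/
Uvular: /ɢ/ ~ /ɴ/
Labiodental: only /ɱ/ (nasal); no oral stop partner.
So /ɱ/ is the unpaired segment.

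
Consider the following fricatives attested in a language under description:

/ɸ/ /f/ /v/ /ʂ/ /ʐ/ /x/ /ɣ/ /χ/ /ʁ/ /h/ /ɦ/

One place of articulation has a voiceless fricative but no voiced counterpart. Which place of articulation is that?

bilabial

place of articulation  voiceless  voiced  
bilabial          ɸ         —       
labiodental       f         v       
retroflex         ʂ         ʐ       
velar             x         ɣ       
uvular            χ         ʁ       
glottal           h         ɦ       
Every place of articulation has a voiced member except bilabial, where /β/ would be expected.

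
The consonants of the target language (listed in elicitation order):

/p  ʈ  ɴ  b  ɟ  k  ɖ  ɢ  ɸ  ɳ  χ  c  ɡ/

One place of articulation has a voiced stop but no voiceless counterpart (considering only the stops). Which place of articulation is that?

uvular

place of articulation  voiceless  voiced  
bilabial          p         b       
retroflex         ʈ         ɖ       
palatal           c         ɟ       
velar             k         ɡ       
uvular            —         ɢ       
Every place of articulation has a voiceless member except uvular, where /q/ would be expected.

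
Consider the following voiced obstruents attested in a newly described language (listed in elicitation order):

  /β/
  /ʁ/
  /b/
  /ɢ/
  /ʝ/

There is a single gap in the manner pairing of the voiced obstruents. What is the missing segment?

/ɟ/

Stop: /b/ (bilabial), /ɢ/ (uvular).
Fricative: /β/ (bilabial), /ʝ/ (palatal), /ʁ/ (uvular).
The palatal row has no stop member, so the gap is the palatal stop /ɟ/.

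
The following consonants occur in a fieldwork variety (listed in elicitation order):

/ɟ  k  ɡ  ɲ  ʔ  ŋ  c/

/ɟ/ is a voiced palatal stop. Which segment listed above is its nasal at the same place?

/ɲ/

The nasal at the same place is a palatal nasal — in this inventory, /ɲ/.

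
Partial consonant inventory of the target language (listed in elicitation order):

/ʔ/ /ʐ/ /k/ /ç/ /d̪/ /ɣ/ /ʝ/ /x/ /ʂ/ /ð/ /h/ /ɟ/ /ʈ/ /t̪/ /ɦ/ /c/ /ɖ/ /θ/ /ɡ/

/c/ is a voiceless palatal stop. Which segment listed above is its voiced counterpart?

/ɟ/

The voiced counterpart is a voiced palatal stop — in this inventory, /ɟ/.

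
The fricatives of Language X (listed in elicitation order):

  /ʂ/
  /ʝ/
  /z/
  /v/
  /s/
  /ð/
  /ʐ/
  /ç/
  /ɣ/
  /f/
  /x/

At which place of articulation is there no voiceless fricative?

dental

place of articulation  voiceless  voiced  
labiodental       f         v       
dental            —         ð       
alveolar          s         z       
retroflex         ʂ         ʐ       
palatal           ç         ʝ       
velar             x         ɣ       
Every place of articulation has a voiceless member except dental, where /θ/ would be expected.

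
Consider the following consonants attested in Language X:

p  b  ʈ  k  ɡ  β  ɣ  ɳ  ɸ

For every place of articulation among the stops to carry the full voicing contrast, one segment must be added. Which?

bilabial: voiceless /p/, voiced /b/.
retroflex: voiceless /ʈ/, voiced —.
velar: voiceless /k/, voiced /ɡ/.
The retroflex row has no voiced member, so the gap is the voiced retroflex stop /ɖ/.

/ɖ/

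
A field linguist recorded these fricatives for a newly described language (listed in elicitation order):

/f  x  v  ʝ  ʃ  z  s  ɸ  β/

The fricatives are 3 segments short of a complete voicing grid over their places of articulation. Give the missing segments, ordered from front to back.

Voiceless: /ɸ/ (bilabial), /f/ (labiodental), /s/ (alveolar), /ʃ/ (postalveolar), /x/ (velar).
Voiced: /β/ (bilabial), /v/ (labiodental), /z/ (alveolar), /ʝ/ (palatal).
Gaps, from front to back: postalveolar lacks voiced (/ʒ/); palatal lacks voiceless (/ç/); velar lacks voiced (/ɣ/).

/ʒ/, /ç/, /ɣ/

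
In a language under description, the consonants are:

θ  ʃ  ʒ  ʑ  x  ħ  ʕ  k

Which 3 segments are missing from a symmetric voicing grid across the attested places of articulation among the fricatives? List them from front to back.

Voiceless: /θ/ (dental), /ʃ/ (postalveolar), /x/ (velar), /ħ/ (pharyngeal).
Voiced: /ʒ/ (postalveolar), /ʑ/ (alveolo-palatal), /ʕ/ (pharyngeal).
Gaps, from front to back: dental lacks voiced (/ð/); alveolo-palatal lacks voiceless (/ɕ/); velar lacks voiced (/ɣ/).

/ð/, /ɕ/, /ɣ/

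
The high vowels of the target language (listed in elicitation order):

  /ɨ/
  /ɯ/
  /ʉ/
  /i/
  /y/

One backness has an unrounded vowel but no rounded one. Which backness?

front: unrounded /i/, rounded /y/.
central: unrounded /ɨ/, rounded /ʉ/.
back: unrounded /ɯ/, rounded —.
Every backness has a rounded member except back, where /u/ would be expected.

back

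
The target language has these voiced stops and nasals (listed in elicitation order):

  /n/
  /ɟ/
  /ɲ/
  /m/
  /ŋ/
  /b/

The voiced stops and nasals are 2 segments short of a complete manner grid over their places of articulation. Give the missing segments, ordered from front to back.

/d/, /ɡ/

place of articulation  oral stop  nasal   
bilabial          b         m       
alveolar          —         n       
palatal           ɟ         ɲ       
velar             —         ŋ       
Gaps, from front to back: alveolar lacks oral stop (/d/); velar lacks oral stop (/ɡ/).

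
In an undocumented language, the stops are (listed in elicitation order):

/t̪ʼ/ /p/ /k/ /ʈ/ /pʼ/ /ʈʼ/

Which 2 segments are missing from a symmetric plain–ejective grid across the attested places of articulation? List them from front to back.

Plain: /p/ (bilabial), /ʈ/ (retroflex), /k/ (velar).
Ejective: /pʼ/ (bilabial), /t̪ʼ/ (dental), /ʈʼ/ (retroflex).
Gaps, from front to back: dental lacks plain (/t̪/); velar lacks ejective (/kʼ/).

/t̪/, /kʼ/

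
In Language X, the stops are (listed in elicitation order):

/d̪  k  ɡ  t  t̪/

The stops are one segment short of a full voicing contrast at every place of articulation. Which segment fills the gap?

/d/

dental: voiceless /t̪/, voiced /d̪/.
alveolar: voiceless /t/, voiced —.
velar: voiceless /k/, voiced /ɡ/.
The alveolar row has no voiced member, so the gap is the voiced alveolar stop /d/.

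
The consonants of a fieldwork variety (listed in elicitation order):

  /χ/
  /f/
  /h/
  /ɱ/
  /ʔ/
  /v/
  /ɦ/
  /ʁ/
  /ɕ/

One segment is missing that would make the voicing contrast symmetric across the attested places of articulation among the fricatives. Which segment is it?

Voiceless: /f/ (labiodental), /ɕ/ (alveolo-palatal), /χ/ (uvular), /h/ (glottal).
Voiced: /v/ (labiodental), /ʁ/ (uvular), /ɦ/ (glottal).
The alveolo-palatal row has no voiced member, so the gap is the voiced alveolo-palatal fricative /ʑ/.

/ʑ/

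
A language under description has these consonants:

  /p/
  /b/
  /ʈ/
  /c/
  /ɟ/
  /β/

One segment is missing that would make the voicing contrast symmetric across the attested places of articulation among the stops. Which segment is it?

place of articulation  voiceless  voiced  
bilabial          p         b       
retroflex         ʈ         —       
palatal           c         ɟ       
The retroflex row has no voiced member, so the gap is the voiced retroflex stop /ɖ/.

/ɖ/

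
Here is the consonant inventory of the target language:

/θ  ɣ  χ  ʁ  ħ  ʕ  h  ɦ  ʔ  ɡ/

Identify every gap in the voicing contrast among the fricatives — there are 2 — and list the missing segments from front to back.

place of articulation  voiceless  voiced  
dental            θ         —       
velar             —         ɣ       
uvular            χ         ʁ       
pharyngeal        ħ         ʕ       
glottal           h         ɦ       
Gaps, from front to back: dental lacks voiced (/ð/); velar lacks voiceless (/x/).

/ð/, /x/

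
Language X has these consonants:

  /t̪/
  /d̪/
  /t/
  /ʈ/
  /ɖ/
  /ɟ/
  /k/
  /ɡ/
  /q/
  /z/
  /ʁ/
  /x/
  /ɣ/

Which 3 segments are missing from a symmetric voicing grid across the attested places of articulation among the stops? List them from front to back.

place of articulation  voiceless  voiced  
dental            t̪        d̪      
alveolar          t         —       
retroflex         ʈ         ɖ       
palatal           —         ɟ       
velar             k         ɡ       
uvular            q         —       
Gaps, from front to back: alveolar lacks voiced (/d/); palatal lacks voiceless (/c/); uvular lacks voiced (/ɢ/).

/d/, /c/, /ɢ/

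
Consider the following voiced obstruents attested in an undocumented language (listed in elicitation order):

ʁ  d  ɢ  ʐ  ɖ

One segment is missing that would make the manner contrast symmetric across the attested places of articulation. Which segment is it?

/z/

alveolar: stop /d/, fricative —.
retroflex: stop /ɖ/, fricative /ʐ/.
uvular: stop /ɢ/, fricative /ʁ/.
The alveolar row has no fricative member, so the gap is the alveolar fricative /z/.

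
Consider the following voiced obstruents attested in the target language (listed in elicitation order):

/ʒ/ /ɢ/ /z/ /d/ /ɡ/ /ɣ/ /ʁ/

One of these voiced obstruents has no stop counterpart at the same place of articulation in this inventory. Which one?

/ʒ/

Alveolar: /d/ ~ /z/
Velar: /ɡ/ ~ /ɣ/
Uvular: /ɢ/ ~ /ʁ/
Postalveolar: only /ʒ/ (fricative); no stop partner.
So /ʒ/ is the unpaired segment.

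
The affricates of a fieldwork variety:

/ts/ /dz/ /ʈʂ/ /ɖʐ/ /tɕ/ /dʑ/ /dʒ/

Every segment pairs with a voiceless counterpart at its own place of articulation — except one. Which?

/dʒ/

Alveolar: /ts/ ~ /dz/
Retroflex: /ʈʂ/ ~ /ɖʐ/
Alveolo-palatal: /tɕ/ ~ /dʑ/
Postalveolar: only /dʒ/ (voiced); no voiceless partner.
So /dʒ/ is the unpaired segment.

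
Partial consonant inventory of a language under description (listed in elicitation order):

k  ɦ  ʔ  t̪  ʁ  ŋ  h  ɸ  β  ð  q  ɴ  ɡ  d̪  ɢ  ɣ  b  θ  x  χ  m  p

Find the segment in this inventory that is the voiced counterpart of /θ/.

/ð/

/θ/ is a voiceless dental fricative.
The voiced counterpart is a voiced dental fricative — in this inventory, /ð/.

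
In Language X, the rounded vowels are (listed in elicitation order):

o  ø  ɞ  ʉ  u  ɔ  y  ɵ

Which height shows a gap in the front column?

low-mid

height            front     central   back    
high              y         ʉ         u       
high-mid          ø         ɵ         o       
low-mid           —         ɞ         ɔ       
Every height has a front member except low-mid, where /œ/ would be expected.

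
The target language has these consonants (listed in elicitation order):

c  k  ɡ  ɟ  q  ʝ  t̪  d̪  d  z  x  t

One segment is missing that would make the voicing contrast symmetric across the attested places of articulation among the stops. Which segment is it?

Voiceless: /t̪/ (dental), /t/ (alveolar), /c/ (palatal), /k/ (velar), /q/ (uvular).
Voiced: /d̪/ (dental), /d/ (alveolar), /ɟ/ (palatal), /ɡ/ (velar).
The uvular row has no voiced member, so the gap is the voiced uvular stop /ɢ/.

/ɢ/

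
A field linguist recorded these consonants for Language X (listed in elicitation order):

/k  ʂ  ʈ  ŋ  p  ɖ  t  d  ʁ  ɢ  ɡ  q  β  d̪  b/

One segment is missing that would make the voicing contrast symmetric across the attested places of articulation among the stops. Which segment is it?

/t̪/

bilabial: voiceless /p/, voiced /b/.
dental: voiceless —, voiced /d̪/.
alveolar: voiceless /t/, voiced /d/.
retroflex: voiceless /ʈ/, voiced /ɖ/.
velar: voiceless /k/, voiced /ɡ/.
uvular: voiceless /q/, voiced /ɢ/.
The dental row has no voiceless member, so the gap is the voiceless dental stop /t̪/.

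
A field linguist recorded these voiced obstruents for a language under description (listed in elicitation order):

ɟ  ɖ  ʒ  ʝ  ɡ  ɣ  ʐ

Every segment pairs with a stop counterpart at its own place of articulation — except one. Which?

/ʒ/

Retroflex: /ɖ/ ~ /ʐ/
Palatal: /ɟ/ ~ /ʝ/
Velar: /ɡ/ ~ /ɣ/
Postalveolar: only /ʒ/ (fricative); no stop partner.
So /ʒ/ is the unpaired segment.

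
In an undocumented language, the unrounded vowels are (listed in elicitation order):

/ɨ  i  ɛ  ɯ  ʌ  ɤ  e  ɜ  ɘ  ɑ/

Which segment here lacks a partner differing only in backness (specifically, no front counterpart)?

High: /i/ ~ /ɨ/ ~ /ɯ/
High-mid: /e/ ~ /ɘ/ ~ /ɤ/
Low-mid: /ɛ/ ~ /ɜ/ ~ /ʌ/
Low: only /ɑ/ (back); no front partner.
So /ɑ/ is the unpaired segment.

/ɑ/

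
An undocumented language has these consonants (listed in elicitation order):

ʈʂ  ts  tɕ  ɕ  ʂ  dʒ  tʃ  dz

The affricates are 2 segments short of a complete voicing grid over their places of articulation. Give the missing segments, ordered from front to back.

/ɖʐ/, /dʑ/

alveolar: voiceless /ts/, voiced /dz/.
postalveolar: voiceless /tʃ/, voiced /dʒ/.
retroflex: voiceless /ʈʂ/, voiced —.
alveolo-palatal: voiceless /tɕ/, voiced —.
Gaps, from front to back: retroflex lacks voiced (/ɖʐ/); alveolo-palatal lacks voiced (/dʑ/).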